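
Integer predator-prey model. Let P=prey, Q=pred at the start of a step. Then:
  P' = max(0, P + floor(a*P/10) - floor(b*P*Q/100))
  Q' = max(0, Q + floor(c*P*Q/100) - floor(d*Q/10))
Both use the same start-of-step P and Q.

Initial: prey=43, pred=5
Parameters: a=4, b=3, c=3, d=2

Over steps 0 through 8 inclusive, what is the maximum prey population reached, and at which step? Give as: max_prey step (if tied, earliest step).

Step 1: prey: 43+17-6=54; pred: 5+6-1=10
Step 2: prey: 54+21-16=59; pred: 10+16-2=24
Step 3: prey: 59+23-42=40; pred: 24+42-4=62
Step 4: prey: 40+16-74=0; pred: 62+74-12=124
Step 5: prey: 0+0-0=0; pred: 124+0-24=100
Step 6: prey: 0+0-0=0; pred: 100+0-20=80
Step 7: prey: 0+0-0=0; pred: 80+0-16=64
Step 8: prey: 0+0-0=0; pred: 64+0-12=52
Max prey = 59 at step 2

Answer: 59 2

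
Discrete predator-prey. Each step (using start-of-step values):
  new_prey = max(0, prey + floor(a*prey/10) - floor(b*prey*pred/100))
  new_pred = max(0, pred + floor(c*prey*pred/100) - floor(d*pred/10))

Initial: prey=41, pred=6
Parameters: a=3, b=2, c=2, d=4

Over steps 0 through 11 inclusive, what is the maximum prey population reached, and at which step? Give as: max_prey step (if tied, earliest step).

Answer: 59 3

Derivation:
Step 1: prey: 41+12-4=49; pred: 6+4-2=8
Step 2: prey: 49+14-7=56; pred: 8+7-3=12
Step 3: prey: 56+16-13=59; pred: 12+13-4=21
Step 4: prey: 59+17-24=52; pred: 21+24-8=37
Step 5: prey: 52+15-38=29; pred: 37+38-14=61
Step 6: prey: 29+8-35=2; pred: 61+35-24=72
Step 7: prey: 2+0-2=0; pred: 72+2-28=46
Step 8: prey: 0+0-0=0; pred: 46+0-18=28
Step 9: prey: 0+0-0=0; pred: 28+0-11=17
Step 10: prey: 0+0-0=0; pred: 17+0-6=11
Step 11: prey: 0+0-0=0; pred: 11+0-4=7
Max prey = 59 at step 3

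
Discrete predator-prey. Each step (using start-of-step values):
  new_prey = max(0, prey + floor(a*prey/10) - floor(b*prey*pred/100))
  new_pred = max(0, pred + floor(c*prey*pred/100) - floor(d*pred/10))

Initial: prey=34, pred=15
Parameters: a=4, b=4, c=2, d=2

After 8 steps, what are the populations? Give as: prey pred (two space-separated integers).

Answer: 0 12

Derivation:
Step 1: prey: 34+13-20=27; pred: 15+10-3=22
Step 2: prey: 27+10-23=14; pred: 22+11-4=29
Step 3: prey: 14+5-16=3; pred: 29+8-5=32
Step 4: prey: 3+1-3=1; pred: 32+1-6=27
Step 5: prey: 1+0-1=0; pred: 27+0-5=22
Step 6: prey: 0+0-0=0; pred: 22+0-4=18
Step 7: prey: 0+0-0=0; pred: 18+0-3=15
Step 8: prey: 0+0-0=0; pred: 15+0-3=12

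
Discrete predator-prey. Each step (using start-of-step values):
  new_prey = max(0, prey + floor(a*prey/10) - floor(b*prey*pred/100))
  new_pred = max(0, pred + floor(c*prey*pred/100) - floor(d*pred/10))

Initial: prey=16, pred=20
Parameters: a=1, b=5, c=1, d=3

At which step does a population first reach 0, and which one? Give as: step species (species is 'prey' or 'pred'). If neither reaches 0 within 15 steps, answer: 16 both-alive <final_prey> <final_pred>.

Step 1: prey: 16+1-16=1; pred: 20+3-6=17
Step 2: prey: 1+0-0=1; pred: 17+0-5=12
Step 3: prey: 1+0-0=1; pred: 12+0-3=9
Step 4: prey: 1+0-0=1; pred: 9+0-2=7
Step 5: prey: 1+0-0=1; pred: 7+0-2=5
Step 6: prey: 1+0-0=1; pred: 5+0-1=4
Step 7: prey: 1+0-0=1; pred: 4+0-1=3
Step 8: prey: 1+0-0=1; pred: 3+0-0=3
Steps 9-15: state stable at prey=1, pred=3 (no change)
No extinction within 15 steps

Answer: 16 both-alive 1 3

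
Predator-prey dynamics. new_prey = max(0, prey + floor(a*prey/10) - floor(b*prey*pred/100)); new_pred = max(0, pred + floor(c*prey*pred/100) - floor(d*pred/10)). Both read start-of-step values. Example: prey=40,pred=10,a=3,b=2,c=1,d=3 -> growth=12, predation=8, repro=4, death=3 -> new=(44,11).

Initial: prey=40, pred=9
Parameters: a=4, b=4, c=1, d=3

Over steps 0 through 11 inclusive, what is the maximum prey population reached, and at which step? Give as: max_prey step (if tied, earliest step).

Step 1: prey: 40+16-14=42; pred: 9+3-2=10
Step 2: prey: 42+16-16=42; pred: 10+4-3=11
Step 3: prey: 42+16-18=40; pred: 11+4-3=12
Step 4: prey: 40+16-19=37; pred: 12+4-3=13
Step 5: prey: 37+14-19=32; pred: 13+4-3=14
Step 6: prey: 32+12-17=27; pred: 14+4-4=14
Step 7: prey: 27+10-15=22; pred: 14+3-4=13
Step 8: prey: 22+8-11=19; pred: 13+2-3=12
Step 9: prey: 19+7-9=17; pred: 12+2-3=11
Step 10: prey: 17+6-7=16; pred: 11+1-3=9
Step 11: prey: 16+6-5=17; pred: 9+1-2=8
Max prey = 42 at step 1

Answer: 42 1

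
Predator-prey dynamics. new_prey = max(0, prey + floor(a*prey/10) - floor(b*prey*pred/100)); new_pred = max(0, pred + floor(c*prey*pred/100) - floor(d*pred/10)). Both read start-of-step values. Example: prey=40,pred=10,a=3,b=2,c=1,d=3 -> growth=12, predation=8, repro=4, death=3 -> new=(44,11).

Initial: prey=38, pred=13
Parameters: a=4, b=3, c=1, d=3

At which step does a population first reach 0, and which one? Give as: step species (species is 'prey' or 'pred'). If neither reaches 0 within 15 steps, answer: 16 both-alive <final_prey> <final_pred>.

Answer: 16 both-alive 33 9

Derivation:
Step 1: prey: 38+15-14=39; pred: 13+4-3=14
Step 2: prey: 39+15-16=38; pred: 14+5-4=15
Step 3: prey: 38+15-17=36; pred: 15+5-4=16
Step 4: prey: 36+14-17=33; pred: 16+5-4=17
Step 5: prey: 33+13-16=30; pred: 17+5-5=17
Step 6: prey: 30+12-15=27; pred: 17+5-5=17
Step 7: prey: 27+10-13=24; pred: 17+4-5=16
Step 8: prey: 24+9-11=22; pred: 16+3-4=15
Step 9: prey: 22+8-9=21; pred: 15+3-4=14
Step 10: prey: 21+8-8=21; pred: 14+2-4=12
Step 11: prey: 21+8-7=22; pred: 12+2-3=11
Step 12: prey: 22+8-7=23; pred: 11+2-3=10
Step 13: prey: 23+9-6=26; pred: 10+2-3=9
Step 14: prey: 26+10-7=29; pred: 9+2-2=9
Step 15: prey: 29+11-7=33; pred: 9+2-2=9
No extinction within 15 steps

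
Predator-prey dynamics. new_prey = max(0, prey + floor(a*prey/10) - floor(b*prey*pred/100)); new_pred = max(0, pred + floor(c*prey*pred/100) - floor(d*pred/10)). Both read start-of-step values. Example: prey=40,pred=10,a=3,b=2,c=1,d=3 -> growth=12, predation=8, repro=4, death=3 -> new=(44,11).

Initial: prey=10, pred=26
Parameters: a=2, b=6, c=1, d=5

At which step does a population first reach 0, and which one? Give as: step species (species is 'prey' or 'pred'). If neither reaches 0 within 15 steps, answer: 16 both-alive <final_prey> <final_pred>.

Step 1: prey: 10+2-15=0; pred: 26+2-13=15
First extinction: prey at step 1

Answer: 1 prey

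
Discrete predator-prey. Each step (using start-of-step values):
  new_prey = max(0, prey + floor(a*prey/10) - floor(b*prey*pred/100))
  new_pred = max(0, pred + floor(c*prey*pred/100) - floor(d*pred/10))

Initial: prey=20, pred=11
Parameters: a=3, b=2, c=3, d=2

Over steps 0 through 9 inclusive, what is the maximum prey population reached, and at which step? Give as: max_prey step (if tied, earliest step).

Answer: 22 1

Derivation:
Step 1: prey: 20+6-4=22; pred: 11+6-2=15
Step 2: prey: 22+6-6=22; pred: 15+9-3=21
Step 3: prey: 22+6-9=19; pred: 21+13-4=30
Step 4: prey: 19+5-11=13; pred: 30+17-6=41
Step 5: prey: 13+3-10=6; pred: 41+15-8=48
Step 6: prey: 6+1-5=2; pred: 48+8-9=47
Step 7: prey: 2+0-1=1; pred: 47+2-9=40
Step 8: prey: 1+0-0=1; pred: 40+1-8=33
Step 9: prey: 1+0-0=1; pred: 33+0-6=27
Max prey = 22 at step 1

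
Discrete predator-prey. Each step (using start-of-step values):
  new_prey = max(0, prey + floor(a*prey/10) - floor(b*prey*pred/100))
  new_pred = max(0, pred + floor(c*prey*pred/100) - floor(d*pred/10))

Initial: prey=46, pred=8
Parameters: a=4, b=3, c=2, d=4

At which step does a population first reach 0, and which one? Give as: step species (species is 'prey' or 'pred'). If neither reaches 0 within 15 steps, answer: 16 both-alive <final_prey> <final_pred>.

Step 1: prey: 46+18-11=53; pred: 8+7-3=12
Step 2: prey: 53+21-19=55; pred: 12+12-4=20
Step 3: prey: 55+22-33=44; pred: 20+22-8=34
Step 4: prey: 44+17-44=17; pred: 34+29-13=50
Step 5: prey: 17+6-25=0; pred: 50+17-20=47
First extinction: prey at step 5

Answer: 5 prey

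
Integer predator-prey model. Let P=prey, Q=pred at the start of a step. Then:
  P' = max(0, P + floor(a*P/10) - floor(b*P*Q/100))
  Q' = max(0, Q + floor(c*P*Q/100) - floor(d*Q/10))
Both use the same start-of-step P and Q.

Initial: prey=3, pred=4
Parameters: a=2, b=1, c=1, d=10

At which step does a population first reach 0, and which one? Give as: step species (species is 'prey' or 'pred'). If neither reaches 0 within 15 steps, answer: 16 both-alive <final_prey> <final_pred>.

Answer: 1 pred

Derivation:
Step 1: prey: 3+0-0=3; pred: 4+0-4=0
First extinction: pred at step 1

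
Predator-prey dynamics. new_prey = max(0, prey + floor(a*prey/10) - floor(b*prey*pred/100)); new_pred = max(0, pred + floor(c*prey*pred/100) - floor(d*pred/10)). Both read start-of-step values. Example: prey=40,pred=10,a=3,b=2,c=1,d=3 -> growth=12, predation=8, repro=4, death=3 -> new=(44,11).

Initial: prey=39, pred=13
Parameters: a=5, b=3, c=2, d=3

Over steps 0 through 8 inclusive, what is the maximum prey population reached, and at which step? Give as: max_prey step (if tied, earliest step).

Answer: 43 1

Derivation:
Step 1: prey: 39+19-15=43; pred: 13+10-3=20
Step 2: prey: 43+21-25=39; pred: 20+17-6=31
Step 3: prey: 39+19-36=22; pred: 31+24-9=46
Step 4: prey: 22+11-30=3; pred: 46+20-13=53
Step 5: prey: 3+1-4=0; pred: 53+3-15=41
Step 6: prey: 0+0-0=0; pred: 41+0-12=29
Step 7: prey: 0+0-0=0; pred: 29+0-8=21
Step 8: prey: 0+0-0=0; pred: 21+0-6=15
Max prey = 43 at step 1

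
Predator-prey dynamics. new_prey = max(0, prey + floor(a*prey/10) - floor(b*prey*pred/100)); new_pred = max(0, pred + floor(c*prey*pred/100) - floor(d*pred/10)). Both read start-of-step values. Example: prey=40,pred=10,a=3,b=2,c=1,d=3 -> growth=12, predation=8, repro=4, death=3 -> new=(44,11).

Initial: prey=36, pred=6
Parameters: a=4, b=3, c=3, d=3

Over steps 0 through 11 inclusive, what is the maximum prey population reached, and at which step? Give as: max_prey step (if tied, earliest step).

Answer: 47 2

Derivation:
Step 1: prey: 36+14-6=44; pred: 6+6-1=11
Step 2: prey: 44+17-14=47; pred: 11+14-3=22
Step 3: prey: 47+18-31=34; pred: 22+31-6=47
Step 4: prey: 34+13-47=0; pred: 47+47-14=80
Step 5: prey: 0+0-0=0; pred: 80+0-24=56
Step 6: prey: 0+0-0=0; pred: 56+0-16=40
Step 7: prey: 0+0-0=0; pred: 40+0-12=28
Step 8: prey: 0+0-0=0; pred: 28+0-8=20
Step 9: prey: 0+0-0=0; pred: 20+0-6=14
Step 10: prey: 0+0-0=0; pred: 14+0-4=10
Step 11: prey: 0+0-0=0; pred: 10+0-3=7
Max prey = 47 at step 2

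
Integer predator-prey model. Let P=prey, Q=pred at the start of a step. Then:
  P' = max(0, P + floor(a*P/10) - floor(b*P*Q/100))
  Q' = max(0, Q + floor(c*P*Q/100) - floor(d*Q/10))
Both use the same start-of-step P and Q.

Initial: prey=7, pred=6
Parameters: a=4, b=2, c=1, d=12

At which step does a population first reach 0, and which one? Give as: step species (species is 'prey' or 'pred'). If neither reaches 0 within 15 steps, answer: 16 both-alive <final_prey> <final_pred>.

Step 1: prey: 7+2-0=9; pred: 6+0-7=0
First extinction: pred at step 1

Answer: 1 pred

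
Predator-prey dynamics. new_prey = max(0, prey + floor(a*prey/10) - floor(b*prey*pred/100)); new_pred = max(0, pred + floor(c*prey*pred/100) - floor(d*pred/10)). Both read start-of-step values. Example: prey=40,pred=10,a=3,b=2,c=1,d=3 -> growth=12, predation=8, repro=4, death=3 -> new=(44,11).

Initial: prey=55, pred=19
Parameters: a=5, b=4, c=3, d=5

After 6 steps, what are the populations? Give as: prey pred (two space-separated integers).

Answer: 0 5

Derivation:
Step 1: prey: 55+27-41=41; pred: 19+31-9=41
Step 2: prey: 41+20-67=0; pred: 41+50-20=71
Step 3: prey: 0+0-0=0; pred: 71+0-35=36
Step 4: prey: 0+0-0=0; pred: 36+0-18=18
Step 5: prey: 0+0-0=0; pred: 18+0-9=9
Step 6: prey: 0+0-0=0; pred: 9+0-4=5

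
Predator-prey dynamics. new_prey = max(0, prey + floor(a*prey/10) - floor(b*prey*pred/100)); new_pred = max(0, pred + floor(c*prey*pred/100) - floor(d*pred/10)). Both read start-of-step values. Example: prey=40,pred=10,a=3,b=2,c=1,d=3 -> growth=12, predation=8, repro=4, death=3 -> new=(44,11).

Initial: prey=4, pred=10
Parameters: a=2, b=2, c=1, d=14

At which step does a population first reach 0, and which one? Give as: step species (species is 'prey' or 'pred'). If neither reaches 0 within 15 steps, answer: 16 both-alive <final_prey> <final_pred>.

Answer: 1 pred

Derivation:
Step 1: prey: 4+0-0=4; pred: 10+0-14=0
First extinction: pred at step 1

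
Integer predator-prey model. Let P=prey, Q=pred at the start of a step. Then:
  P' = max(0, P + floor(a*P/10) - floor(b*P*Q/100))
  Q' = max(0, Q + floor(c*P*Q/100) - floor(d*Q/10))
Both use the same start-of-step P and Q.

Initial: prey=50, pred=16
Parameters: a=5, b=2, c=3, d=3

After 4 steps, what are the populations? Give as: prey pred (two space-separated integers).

Step 1: prey: 50+25-16=59; pred: 16+24-4=36
Step 2: prey: 59+29-42=46; pred: 36+63-10=89
Step 3: prey: 46+23-81=0; pred: 89+122-26=185
Step 4: prey: 0+0-0=0; pred: 185+0-55=130

Answer: 0 130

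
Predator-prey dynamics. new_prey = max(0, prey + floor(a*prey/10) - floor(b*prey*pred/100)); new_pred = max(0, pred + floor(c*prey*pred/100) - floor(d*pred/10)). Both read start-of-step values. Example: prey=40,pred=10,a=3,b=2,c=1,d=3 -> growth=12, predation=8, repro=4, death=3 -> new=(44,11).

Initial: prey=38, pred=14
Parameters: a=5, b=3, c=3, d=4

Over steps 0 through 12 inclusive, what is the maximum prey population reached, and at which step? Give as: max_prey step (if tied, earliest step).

Step 1: prey: 38+19-15=42; pred: 14+15-5=24
Step 2: prey: 42+21-30=33; pred: 24+30-9=45
Step 3: prey: 33+16-44=5; pred: 45+44-18=71
Step 4: prey: 5+2-10=0; pred: 71+10-28=53
Step 5: prey: 0+0-0=0; pred: 53+0-21=32
Step 6: prey: 0+0-0=0; pred: 32+0-12=20
Step 7: prey: 0+0-0=0; pred: 20+0-8=12
Step 8: prey: 0+0-0=0; pred: 12+0-4=8
Step 9: prey: 0+0-0=0; pred: 8+0-3=5
Step 10: prey: 0+0-0=0; pred: 5+0-2=3
Step 11: prey: 0+0-0=0; pred: 3+0-1=2
Step 12: prey: 0+0-0=0; pred: 2+0-0=2
Max prey = 42 at step 1

Answer: 42 1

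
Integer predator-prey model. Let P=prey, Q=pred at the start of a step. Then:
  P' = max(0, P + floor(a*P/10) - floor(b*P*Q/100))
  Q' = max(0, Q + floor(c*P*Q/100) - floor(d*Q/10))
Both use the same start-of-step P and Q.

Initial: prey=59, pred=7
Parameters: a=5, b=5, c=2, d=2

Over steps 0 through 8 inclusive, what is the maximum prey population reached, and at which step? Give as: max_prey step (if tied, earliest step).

Answer: 68 1

Derivation:
Step 1: prey: 59+29-20=68; pred: 7+8-1=14
Step 2: prey: 68+34-47=55; pred: 14+19-2=31
Step 3: prey: 55+27-85=0; pred: 31+34-6=59
Step 4: prey: 0+0-0=0; pred: 59+0-11=48
Step 5: prey: 0+0-0=0; pred: 48+0-9=39
Step 6: prey: 0+0-0=0; pred: 39+0-7=32
Step 7: prey: 0+0-0=0; pred: 32+0-6=26
Step 8: prey: 0+0-0=0; pred: 26+0-5=21
Max prey = 68 at step 1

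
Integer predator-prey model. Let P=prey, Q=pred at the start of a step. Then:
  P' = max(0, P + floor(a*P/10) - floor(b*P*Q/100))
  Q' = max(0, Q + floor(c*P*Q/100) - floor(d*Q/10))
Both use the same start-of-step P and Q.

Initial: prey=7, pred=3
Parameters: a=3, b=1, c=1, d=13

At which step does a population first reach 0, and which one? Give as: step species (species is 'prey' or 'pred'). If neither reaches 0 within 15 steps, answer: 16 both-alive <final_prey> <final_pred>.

Step 1: prey: 7+2-0=9; pred: 3+0-3=0
First extinction: pred at step 1

Answer: 1 pred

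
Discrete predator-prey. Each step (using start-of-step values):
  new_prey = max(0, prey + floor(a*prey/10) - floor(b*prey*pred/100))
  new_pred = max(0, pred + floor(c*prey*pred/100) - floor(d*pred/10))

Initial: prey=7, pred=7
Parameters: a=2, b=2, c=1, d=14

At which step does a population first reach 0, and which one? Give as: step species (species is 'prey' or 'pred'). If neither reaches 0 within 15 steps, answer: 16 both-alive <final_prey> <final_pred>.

Step 1: prey: 7+1-0=8; pred: 7+0-9=0
First extinction: pred at step 1

Answer: 1 pred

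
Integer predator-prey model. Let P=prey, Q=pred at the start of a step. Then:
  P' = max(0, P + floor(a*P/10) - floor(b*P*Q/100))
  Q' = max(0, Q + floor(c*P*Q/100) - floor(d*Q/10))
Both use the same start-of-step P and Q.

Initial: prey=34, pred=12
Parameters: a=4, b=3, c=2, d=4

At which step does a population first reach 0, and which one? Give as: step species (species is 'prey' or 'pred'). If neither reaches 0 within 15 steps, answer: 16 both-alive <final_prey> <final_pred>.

Answer: 16 both-alive 22 2

Derivation:
Step 1: prey: 34+13-12=35; pred: 12+8-4=16
Step 2: prey: 35+14-16=33; pred: 16+11-6=21
Step 3: prey: 33+13-20=26; pred: 21+13-8=26
Step 4: prey: 26+10-20=16; pred: 26+13-10=29
Step 5: prey: 16+6-13=9; pred: 29+9-11=27
Step 6: prey: 9+3-7=5; pred: 27+4-10=21
Step 7: prey: 5+2-3=4; pred: 21+2-8=15
Step 8: prey: 4+1-1=4; pred: 15+1-6=10
Step 9: prey: 4+1-1=4; pred: 10+0-4=6
Step 10: prey: 4+1-0=5; pred: 6+0-2=4
Step 11: prey: 5+2-0=7; pred: 4+0-1=3
Step 12: prey: 7+2-0=9; pred: 3+0-1=2
Step 13: prey: 9+3-0=12; pred: 2+0-0=2
Step 14: prey: 12+4-0=16; pred: 2+0-0=2
Step 15: prey: 16+6-0=22; pred: 2+0-0=2
No extinction within 15 steps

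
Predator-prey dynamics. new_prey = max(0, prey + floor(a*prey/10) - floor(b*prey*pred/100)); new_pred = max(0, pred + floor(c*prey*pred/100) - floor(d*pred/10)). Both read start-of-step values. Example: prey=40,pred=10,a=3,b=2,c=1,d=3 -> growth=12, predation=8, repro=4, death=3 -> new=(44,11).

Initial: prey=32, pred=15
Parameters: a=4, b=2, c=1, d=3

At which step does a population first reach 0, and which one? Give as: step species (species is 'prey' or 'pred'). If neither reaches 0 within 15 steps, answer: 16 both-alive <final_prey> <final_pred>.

Step 1: prey: 32+12-9=35; pred: 15+4-4=15
Step 2: prey: 35+14-10=39; pred: 15+5-4=16
Step 3: prey: 39+15-12=42; pred: 16+6-4=18
Step 4: prey: 42+16-15=43; pred: 18+7-5=20
Step 5: prey: 43+17-17=43; pred: 20+8-6=22
Step 6: prey: 43+17-18=42; pred: 22+9-6=25
Step 7: prey: 42+16-21=37; pred: 25+10-7=28
Step 8: prey: 37+14-20=31; pred: 28+10-8=30
Step 9: prey: 31+12-18=25; pred: 30+9-9=30
Step 10: prey: 25+10-15=20; pred: 30+7-9=28
Step 11: prey: 20+8-11=17; pred: 28+5-8=25
Step 12: prey: 17+6-8=15; pred: 25+4-7=22
Step 13: prey: 15+6-6=15; pred: 22+3-6=19
Step 14: prey: 15+6-5=16; pred: 19+2-5=16
Step 15: prey: 16+6-5=17; pred: 16+2-4=14
No extinction within 15 steps

Answer: 16 both-alive 17 14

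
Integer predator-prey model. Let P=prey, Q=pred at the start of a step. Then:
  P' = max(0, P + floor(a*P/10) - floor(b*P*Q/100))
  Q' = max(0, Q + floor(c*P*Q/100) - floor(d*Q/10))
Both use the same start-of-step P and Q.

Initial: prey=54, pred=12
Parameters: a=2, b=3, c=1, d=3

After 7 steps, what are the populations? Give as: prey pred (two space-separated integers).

Answer: 9 9

Derivation:
Step 1: prey: 54+10-19=45; pred: 12+6-3=15
Step 2: prey: 45+9-20=34; pred: 15+6-4=17
Step 3: prey: 34+6-17=23; pred: 17+5-5=17
Step 4: prey: 23+4-11=16; pred: 17+3-5=15
Step 5: prey: 16+3-7=12; pred: 15+2-4=13
Step 6: prey: 12+2-4=10; pred: 13+1-3=11
Step 7: prey: 10+2-3=9; pred: 11+1-3=9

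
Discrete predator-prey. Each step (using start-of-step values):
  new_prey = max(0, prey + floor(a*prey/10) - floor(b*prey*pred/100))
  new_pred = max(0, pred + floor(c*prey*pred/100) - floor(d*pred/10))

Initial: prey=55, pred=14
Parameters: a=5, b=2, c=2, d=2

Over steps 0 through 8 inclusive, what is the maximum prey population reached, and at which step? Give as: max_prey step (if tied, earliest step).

Answer: 67 1

Derivation:
Step 1: prey: 55+27-15=67; pred: 14+15-2=27
Step 2: prey: 67+33-36=64; pred: 27+36-5=58
Step 3: prey: 64+32-74=22; pred: 58+74-11=121
Step 4: prey: 22+11-53=0; pred: 121+53-24=150
Step 5: prey: 0+0-0=0; pred: 150+0-30=120
Step 6: prey: 0+0-0=0; pred: 120+0-24=96
Step 7: prey: 0+0-0=0; pred: 96+0-19=77
Step 8: prey: 0+0-0=0; pred: 77+0-15=62
Max prey = 67 at step 1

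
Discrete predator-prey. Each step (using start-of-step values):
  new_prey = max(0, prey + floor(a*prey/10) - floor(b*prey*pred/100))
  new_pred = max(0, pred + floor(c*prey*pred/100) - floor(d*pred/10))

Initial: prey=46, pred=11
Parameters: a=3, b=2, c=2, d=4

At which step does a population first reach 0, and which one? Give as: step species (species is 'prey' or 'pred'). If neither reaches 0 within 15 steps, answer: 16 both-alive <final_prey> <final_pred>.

Answer: 6 prey

Derivation:
Step 1: prey: 46+13-10=49; pred: 11+10-4=17
Step 2: prey: 49+14-16=47; pred: 17+16-6=27
Step 3: prey: 47+14-25=36; pred: 27+25-10=42
Step 4: prey: 36+10-30=16; pred: 42+30-16=56
Step 5: prey: 16+4-17=3; pred: 56+17-22=51
Step 6: prey: 3+0-3=0; pred: 51+3-20=34
First extinction: prey at step 6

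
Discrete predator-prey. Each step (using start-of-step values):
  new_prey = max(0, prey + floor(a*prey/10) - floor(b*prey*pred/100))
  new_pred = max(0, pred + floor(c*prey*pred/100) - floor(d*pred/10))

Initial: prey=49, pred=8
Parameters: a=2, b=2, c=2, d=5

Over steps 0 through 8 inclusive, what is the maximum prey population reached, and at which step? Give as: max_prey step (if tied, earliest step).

Answer: 51 1

Derivation:
Step 1: prey: 49+9-7=51; pred: 8+7-4=11
Step 2: prey: 51+10-11=50; pred: 11+11-5=17
Step 3: prey: 50+10-17=43; pred: 17+17-8=26
Step 4: prey: 43+8-22=29; pred: 26+22-13=35
Step 5: prey: 29+5-20=14; pred: 35+20-17=38
Step 6: prey: 14+2-10=6; pred: 38+10-19=29
Step 7: prey: 6+1-3=4; pred: 29+3-14=18
Step 8: prey: 4+0-1=3; pred: 18+1-9=10
Max prey = 51 at step 1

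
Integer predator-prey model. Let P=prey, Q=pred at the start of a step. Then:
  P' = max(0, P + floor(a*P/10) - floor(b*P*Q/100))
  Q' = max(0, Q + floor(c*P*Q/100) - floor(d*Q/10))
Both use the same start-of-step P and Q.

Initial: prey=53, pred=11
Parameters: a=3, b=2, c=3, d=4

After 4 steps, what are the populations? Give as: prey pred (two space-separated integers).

Step 1: prey: 53+15-11=57; pred: 11+17-4=24
Step 2: prey: 57+17-27=47; pred: 24+41-9=56
Step 3: prey: 47+14-52=9; pred: 56+78-22=112
Step 4: prey: 9+2-20=0; pred: 112+30-44=98

Answer: 0 98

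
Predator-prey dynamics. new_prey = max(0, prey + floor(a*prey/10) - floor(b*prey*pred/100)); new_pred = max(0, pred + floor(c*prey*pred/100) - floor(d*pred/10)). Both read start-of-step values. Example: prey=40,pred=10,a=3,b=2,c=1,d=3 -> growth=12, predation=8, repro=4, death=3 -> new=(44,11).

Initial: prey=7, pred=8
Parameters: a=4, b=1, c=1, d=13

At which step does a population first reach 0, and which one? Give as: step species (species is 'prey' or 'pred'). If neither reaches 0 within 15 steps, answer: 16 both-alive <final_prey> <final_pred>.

Step 1: prey: 7+2-0=9; pred: 8+0-10=0
First extinction: pred at step 1

Answer: 1 pred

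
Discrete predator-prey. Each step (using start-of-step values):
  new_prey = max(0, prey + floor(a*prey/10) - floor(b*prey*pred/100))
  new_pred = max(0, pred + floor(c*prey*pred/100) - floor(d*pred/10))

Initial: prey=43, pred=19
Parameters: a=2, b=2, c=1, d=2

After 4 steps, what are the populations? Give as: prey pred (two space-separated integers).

Step 1: prey: 43+8-16=35; pred: 19+8-3=24
Step 2: prey: 35+7-16=26; pred: 24+8-4=28
Step 3: prey: 26+5-14=17; pred: 28+7-5=30
Step 4: prey: 17+3-10=10; pred: 30+5-6=29

Answer: 10 29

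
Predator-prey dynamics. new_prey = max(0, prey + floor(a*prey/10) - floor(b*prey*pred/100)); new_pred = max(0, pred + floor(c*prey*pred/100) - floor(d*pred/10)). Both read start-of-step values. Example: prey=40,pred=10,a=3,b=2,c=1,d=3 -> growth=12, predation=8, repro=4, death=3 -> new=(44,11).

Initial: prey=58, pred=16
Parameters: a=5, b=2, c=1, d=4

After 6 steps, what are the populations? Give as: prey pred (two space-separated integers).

Answer: 12 55

Derivation:
Step 1: prey: 58+29-18=69; pred: 16+9-6=19
Step 2: prey: 69+34-26=77; pred: 19+13-7=25
Step 3: prey: 77+38-38=77; pred: 25+19-10=34
Step 4: prey: 77+38-52=63; pred: 34+26-13=47
Step 5: prey: 63+31-59=35; pred: 47+29-18=58
Step 6: prey: 35+17-40=12; pred: 58+20-23=55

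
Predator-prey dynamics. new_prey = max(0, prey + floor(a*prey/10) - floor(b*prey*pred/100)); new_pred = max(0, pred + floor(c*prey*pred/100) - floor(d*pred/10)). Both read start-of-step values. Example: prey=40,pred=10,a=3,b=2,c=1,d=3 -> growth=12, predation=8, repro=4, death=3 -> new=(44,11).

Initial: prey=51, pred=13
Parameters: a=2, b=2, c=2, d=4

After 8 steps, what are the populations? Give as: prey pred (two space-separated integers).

Step 1: prey: 51+10-13=48; pred: 13+13-5=21
Step 2: prey: 48+9-20=37; pred: 21+20-8=33
Step 3: prey: 37+7-24=20; pred: 33+24-13=44
Step 4: prey: 20+4-17=7; pred: 44+17-17=44
Step 5: prey: 7+1-6=2; pred: 44+6-17=33
Step 6: prey: 2+0-1=1; pred: 33+1-13=21
Step 7: prey: 1+0-0=1; pred: 21+0-8=13
Step 8: prey: 1+0-0=1; pred: 13+0-5=8

Answer: 1 8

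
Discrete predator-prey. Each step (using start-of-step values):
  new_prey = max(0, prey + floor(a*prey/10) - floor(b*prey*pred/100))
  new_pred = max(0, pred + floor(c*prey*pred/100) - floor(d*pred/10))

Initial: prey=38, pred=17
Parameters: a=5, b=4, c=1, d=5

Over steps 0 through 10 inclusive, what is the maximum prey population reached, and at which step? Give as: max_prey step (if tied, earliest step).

Step 1: prey: 38+19-25=32; pred: 17+6-8=15
Step 2: prey: 32+16-19=29; pred: 15+4-7=12
Step 3: prey: 29+14-13=30; pred: 12+3-6=9
Step 4: prey: 30+15-10=35; pred: 9+2-4=7
Step 5: prey: 35+17-9=43; pred: 7+2-3=6
Step 6: prey: 43+21-10=54; pred: 6+2-3=5
Step 7: prey: 54+27-10=71; pred: 5+2-2=5
Step 8: prey: 71+35-14=92; pred: 5+3-2=6
Step 9: prey: 92+46-22=116; pred: 6+5-3=8
Step 10: prey: 116+58-37=137; pred: 8+9-4=13
Max prey = 137 at step 10

Answer: 137 10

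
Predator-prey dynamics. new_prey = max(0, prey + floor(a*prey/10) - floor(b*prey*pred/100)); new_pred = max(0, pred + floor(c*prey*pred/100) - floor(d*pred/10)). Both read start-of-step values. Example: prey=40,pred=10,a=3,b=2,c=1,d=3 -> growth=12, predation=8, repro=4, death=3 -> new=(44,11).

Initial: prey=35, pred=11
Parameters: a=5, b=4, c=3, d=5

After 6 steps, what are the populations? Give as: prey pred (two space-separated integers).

Step 1: prey: 35+17-15=37; pred: 11+11-5=17
Step 2: prey: 37+18-25=30; pred: 17+18-8=27
Step 3: prey: 30+15-32=13; pred: 27+24-13=38
Step 4: prey: 13+6-19=0; pred: 38+14-19=33
Step 5: prey: 0+0-0=0; pred: 33+0-16=17
Step 6: prey: 0+0-0=0; pred: 17+0-8=9

Answer: 0 9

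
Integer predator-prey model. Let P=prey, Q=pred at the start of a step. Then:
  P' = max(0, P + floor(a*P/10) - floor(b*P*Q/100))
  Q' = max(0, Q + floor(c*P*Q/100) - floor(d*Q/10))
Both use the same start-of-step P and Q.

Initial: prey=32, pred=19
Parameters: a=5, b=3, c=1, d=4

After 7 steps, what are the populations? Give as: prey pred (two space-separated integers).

Answer: 48 13

Derivation:
Step 1: prey: 32+16-18=30; pred: 19+6-7=18
Step 2: prey: 30+15-16=29; pred: 18+5-7=16
Step 3: prey: 29+14-13=30; pred: 16+4-6=14
Step 4: prey: 30+15-12=33; pred: 14+4-5=13
Step 5: prey: 33+16-12=37; pred: 13+4-5=12
Step 6: prey: 37+18-13=42; pred: 12+4-4=12
Step 7: prey: 42+21-15=48; pred: 12+5-4=13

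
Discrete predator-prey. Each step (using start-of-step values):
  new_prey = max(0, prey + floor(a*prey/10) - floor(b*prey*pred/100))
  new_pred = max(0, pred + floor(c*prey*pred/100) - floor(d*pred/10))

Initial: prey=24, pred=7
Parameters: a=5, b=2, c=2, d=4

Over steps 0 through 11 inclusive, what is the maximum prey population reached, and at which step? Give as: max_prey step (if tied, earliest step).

Answer: 71 4

Derivation:
Step 1: prey: 24+12-3=33; pred: 7+3-2=8
Step 2: prey: 33+16-5=44; pred: 8+5-3=10
Step 3: prey: 44+22-8=58; pred: 10+8-4=14
Step 4: prey: 58+29-16=71; pred: 14+16-5=25
Step 5: prey: 71+35-35=71; pred: 25+35-10=50
Step 6: prey: 71+35-71=35; pred: 50+71-20=101
Step 7: prey: 35+17-70=0; pred: 101+70-40=131
Step 8: prey: 0+0-0=0; pred: 131+0-52=79
Step 9: prey: 0+0-0=0; pred: 79+0-31=48
Step 10: prey: 0+0-0=0; pred: 48+0-19=29
Step 11: prey: 0+0-0=0; pred: 29+0-11=18
Max prey = 71 at step 4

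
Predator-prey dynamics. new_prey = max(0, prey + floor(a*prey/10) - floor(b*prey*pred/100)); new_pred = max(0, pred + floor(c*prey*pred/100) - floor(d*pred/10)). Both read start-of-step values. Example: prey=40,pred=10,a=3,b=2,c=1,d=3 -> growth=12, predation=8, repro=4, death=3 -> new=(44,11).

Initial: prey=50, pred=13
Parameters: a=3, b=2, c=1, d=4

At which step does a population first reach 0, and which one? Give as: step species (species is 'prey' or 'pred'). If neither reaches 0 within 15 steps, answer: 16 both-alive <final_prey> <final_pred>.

Step 1: prey: 50+15-13=52; pred: 13+6-5=14
Step 2: prey: 52+15-14=53; pred: 14+7-5=16
Step 3: prey: 53+15-16=52; pred: 16+8-6=18
Step 4: prey: 52+15-18=49; pred: 18+9-7=20
Step 5: prey: 49+14-19=44; pred: 20+9-8=21
Step 6: prey: 44+13-18=39; pred: 21+9-8=22
Step 7: prey: 39+11-17=33; pred: 22+8-8=22
Step 8: prey: 33+9-14=28; pred: 22+7-8=21
Step 9: prey: 28+8-11=25; pred: 21+5-8=18
Step 10: prey: 25+7-9=23; pred: 18+4-7=15
Step 11: prey: 23+6-6=23; pred: 15+3-6=12
Step 12: prey: 23+6-5=24; pred: 12+2-4=10
Step 13: prey: 24+7-4=27; pred: 10+2-4=8
Step 14: prey: 27+8-4=31; pred: 8+2-3=7
Step 15: prey: 31+9-4=36; pred: 7+2-2=7
No extinction within 15 steps

Answer: 16 both-alive 36 7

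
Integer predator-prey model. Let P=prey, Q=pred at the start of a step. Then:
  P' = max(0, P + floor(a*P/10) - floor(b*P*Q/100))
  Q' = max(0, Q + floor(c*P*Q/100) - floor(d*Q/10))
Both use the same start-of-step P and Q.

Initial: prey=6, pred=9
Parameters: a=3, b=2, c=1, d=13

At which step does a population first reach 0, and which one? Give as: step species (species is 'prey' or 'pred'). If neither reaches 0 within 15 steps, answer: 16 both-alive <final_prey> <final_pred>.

Answer: 1 pred

Derivation:
Step 1: prey: 6+1-1=6; pred: 9+0-11=0
First extinction: pred at step 1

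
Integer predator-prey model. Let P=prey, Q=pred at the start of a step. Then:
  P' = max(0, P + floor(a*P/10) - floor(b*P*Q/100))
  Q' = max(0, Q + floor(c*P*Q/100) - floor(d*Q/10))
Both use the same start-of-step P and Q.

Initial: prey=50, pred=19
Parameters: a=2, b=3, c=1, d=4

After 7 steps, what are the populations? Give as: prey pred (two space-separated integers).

Answer: 9 3

Derivation:
Step 1: prey: 50+10-28=32; pred: 19+9-7=21
Step 2: prey: 32+6-20=18; pred: 21+6-8=19
Step 3: prey: 18+3-10=11; pred: 19+3-7=15
Step 4: prey: 11+2-4=9; pred: 15+1-6=10
Step 5: prey: 9+1-2=8; pred: 10+0-4=6
Step 6: prey: 8+1-1=8; pred: 6+0-2=4
Step 7: prey: 8+1-0=9; pred: 4+0-1=3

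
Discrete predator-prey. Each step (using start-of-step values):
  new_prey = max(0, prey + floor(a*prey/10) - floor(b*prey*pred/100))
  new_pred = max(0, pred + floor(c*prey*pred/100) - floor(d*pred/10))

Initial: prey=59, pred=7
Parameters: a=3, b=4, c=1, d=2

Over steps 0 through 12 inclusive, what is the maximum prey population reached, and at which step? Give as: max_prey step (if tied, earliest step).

Step 1: prey: 59+17-16=60; pred: 7+4-1=10
Step 2: prey: 60+18-24=54; pred: 10+6-2=14
Step 3: prey: 54+16-30=40; pred: 14+7-2=19
Step 4: prey: 40+12-30=22; pred: 19+7-3=23
Step 5: prey: 22+6-20=8; pred: 23+5-4=24
Step 6: prey: 8+2-7=3; pred: 24+1-4=21
Step 7: prey: 3+0-2=1; pred: 21+0-4=17
Step 8: prey: 1+0-0=1; pred: 17+0-3=14
Step 9: prey: 1+0-0=1; pred: 14+0-2=12
Step 10: prey: 1+0-0=1; pred: 12+0-2=10
Step 11: prey: 1+0-0=1; pred: 10+0-2=8
Step 12: prey: 1+0-0=1; pred: 8+0-1=7
Max prey = 60 at step 1

Answer: 60 1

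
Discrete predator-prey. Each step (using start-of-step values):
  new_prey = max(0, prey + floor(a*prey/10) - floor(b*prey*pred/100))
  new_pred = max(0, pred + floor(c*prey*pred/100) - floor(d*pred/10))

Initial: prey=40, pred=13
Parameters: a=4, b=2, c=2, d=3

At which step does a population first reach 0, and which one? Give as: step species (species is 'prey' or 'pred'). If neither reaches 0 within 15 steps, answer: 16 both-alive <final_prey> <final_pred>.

Step 1: prey: 40+16-10=46; pred: 13+10-3=20
Step 2: prey: 46+18-18=46; pred: 20+18-6=32
Step 3: prey: 46+18-29=35; pred: 32+29-9=52
Step 4: prey: 35+14-36=13; pred: 52+36-15=73
Step 5: prey: 13+5-18=0; pred: 73+18-21=70
First extinction: prey at step 5

Answer: 5 prey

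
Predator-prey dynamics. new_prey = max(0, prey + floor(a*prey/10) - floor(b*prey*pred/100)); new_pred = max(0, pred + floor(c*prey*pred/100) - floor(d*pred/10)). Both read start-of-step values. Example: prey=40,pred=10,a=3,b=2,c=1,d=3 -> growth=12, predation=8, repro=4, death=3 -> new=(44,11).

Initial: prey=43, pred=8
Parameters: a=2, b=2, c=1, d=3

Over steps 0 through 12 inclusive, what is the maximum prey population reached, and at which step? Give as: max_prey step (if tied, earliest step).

Answer: 46 2

Derivation:
Step 1: prey: 43+8-6=45; pred: 8+3-2=9
Step 2: prey: 45+9-8=46; pred: 9+4-2=11
Step 3: prey: 46+9-10=45; pred: 11+5-3=13
Step 4: prey: 45+9-11=43; pred: 13+5-3=15
Step 5: prey: 43+8-12=39; pred: 15+6-4=17
Step 6: prey: 39+7-13=33; pred: 17+6-5=18
Step 7: prey: 33+6-11=28; pred: 18+5-5=18
Step 8: prey: 28+5-10=23; pred: 18+5-5=18
Step 9: prey: 23+4-8=19; pred: 18+4-5=17
Step 10: prey: 19+3-6=16; pred: 17+3-5=15
Step 11: prey: 16+3-4=15; pred: 15+2-4=13
Step 12: prey: 15+3-3=15; pred: 13+1-3=11
Max prey = 46 at step 2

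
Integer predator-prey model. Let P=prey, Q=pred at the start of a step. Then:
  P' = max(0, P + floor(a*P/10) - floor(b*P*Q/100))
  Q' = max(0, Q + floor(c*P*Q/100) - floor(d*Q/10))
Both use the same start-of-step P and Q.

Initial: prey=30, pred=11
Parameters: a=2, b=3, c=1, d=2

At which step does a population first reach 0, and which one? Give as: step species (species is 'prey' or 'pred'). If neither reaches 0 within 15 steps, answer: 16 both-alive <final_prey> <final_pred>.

Step 1: prey: 30+6-9=27; pred: 11+3-2=12
Step 2: prey: 27+5-9=23; pred: 12+3-2=13
Step 3: prey: 23+4-8=19; pred: 13+2-2=13
Step 4: prey: 19+3-7=15; pred: 13+2-2=13
Step 5: prey: 15+3-5=13; pred: 13+1-2=12
Step 6: prey: 13+2-4=11; pred: 12+1-2=11
Step 7: prey: 11+2-3=10; pred: 11+1-2=10
Step 8: prey: 10+2-3=9; pred: 10+1-2=9
Step 9: prey: 9+1-2=8; pred: 9+0-1=8
Step 10: prey: 8+1-1=8; pred: 8+0-1=7
Step 11: prey: 8+1-1=8; pred: 7+0-1=6
Step 12: prey: 8+1-1=8; pred: 6+0-1=5
Step 13: prey: 8+1-1=8; pred: 5+0-1=4
Step 14: prey: 8+1-0=9; pred: 4+0-0=4
Step 15: prey: 9+1-1=9; pred: 4+0-0=4
No extinction within 15 steps

Answer: 16 both-alive 9 4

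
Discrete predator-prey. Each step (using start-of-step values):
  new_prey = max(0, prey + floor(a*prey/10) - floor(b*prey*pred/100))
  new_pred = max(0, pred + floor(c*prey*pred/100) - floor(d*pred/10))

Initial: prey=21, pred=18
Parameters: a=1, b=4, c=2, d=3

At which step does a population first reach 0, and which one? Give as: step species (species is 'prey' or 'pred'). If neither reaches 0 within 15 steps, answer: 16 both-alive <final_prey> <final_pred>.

Answer: 16 both-alive 1 3

Derivation:
Step 1: prey: 21+2-15=8; pred: 18+7-5=20
Step 2: prey: 8+0-6=2; pred: 20+3-6=17
Step 3: prey: 2+0-1=1; pred: 17+0-5=12
Step 4: prey: 1+0-0=1; pred: 12+0-3=9
Step 5: prey: 1+0-0=1; pred: 9+0-2=7
Step 6: prey: 1+0-0=1; pred: 7+0-2=5
Step 7: prey: 1+0-0=1; pred: 5+0-1=4
Step 8: prey: 1+0-0=1; pred: 4+0-1=3
Step 9: prey: 1+0-0=1; pred: 3+0-0=3
Steps 10-15: state stable at prey=1, pred=3 (no change)
No extinction within 15 steps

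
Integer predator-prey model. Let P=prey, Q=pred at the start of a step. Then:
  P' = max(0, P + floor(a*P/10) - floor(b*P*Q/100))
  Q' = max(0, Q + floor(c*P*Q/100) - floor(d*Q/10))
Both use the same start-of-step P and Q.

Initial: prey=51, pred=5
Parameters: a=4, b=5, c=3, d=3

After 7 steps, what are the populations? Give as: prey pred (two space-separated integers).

Answer: 0 17

Derivation:
Step 1: prey: 51+20-12=59; pred: 5+7-1=11
Step 2: prey: 59+23-32=50; pred: 11+19-3=27
Step 3: prey: 50+20-67=3; pred: 27+40-8=59
Step 4: prey: 3+1-8=0; pred: 59+5-17=47
Step 5: prey: 0+0-0=0; pred: 47+0-14=33
Step 6: prey: 0+0-0=0; pred: 33+0-9=24
Step 7: prey: 0+0-0=0; pred: 24+0-7=17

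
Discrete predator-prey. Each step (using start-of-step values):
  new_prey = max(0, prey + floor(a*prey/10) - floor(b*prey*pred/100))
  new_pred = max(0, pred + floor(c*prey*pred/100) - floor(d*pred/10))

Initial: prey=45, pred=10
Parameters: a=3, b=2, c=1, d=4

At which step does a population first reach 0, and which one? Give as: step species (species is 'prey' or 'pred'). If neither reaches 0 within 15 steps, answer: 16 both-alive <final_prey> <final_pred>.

Answer: 16 both-alive 13 7

Derivation:
Step 1: prey: 45+13-9=49; pred: 10+4-4=10
Step 2: prey: 49+14-9=54; pred: 10+4-4=10
Step 3: prey: 54+16-10=60; pred: 10+5-4=11
Step 4: prey: 60+18-13=65; pred: 11+6-4=13
Step 5: prey: 65+19-16=68; pred: 13+8-5=16
Step 6: prey: 68+20-21=67; pred: 16+10-6=20
Step 7: prey: 67+20-26=61; pred: 20+13-8=25
Step 8: prey: 61+18-30=49; pred: 25+15-10=30
Step 9: prey: 49+14-29=34; pred: 30+14-12=32
Step 10: prey: 34+10-21=23; pred: 32+10-12=30
Step 11: prey: 23+6-13=16; pred: 30+6-12=24
Step 12: prey: 16+4-7=13; pred: 24+3-9=18
Step 13: prey: 13+3-4=12; pred: 18+2-7=13
Step 14: prey: 12+3-3=12; pred: 13+1-5=9
Step 15: prey: 12+3-2=13; pred: 9+1-3=7
No extinction within 15 steps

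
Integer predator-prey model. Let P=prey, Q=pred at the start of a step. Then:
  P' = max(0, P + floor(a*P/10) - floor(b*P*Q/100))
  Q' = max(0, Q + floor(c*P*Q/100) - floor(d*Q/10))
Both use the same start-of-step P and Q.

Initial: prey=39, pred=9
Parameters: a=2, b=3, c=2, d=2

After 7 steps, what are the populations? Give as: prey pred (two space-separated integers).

Answer: 1 20

Derivation:
Step 1: prey: 39+7-10=36; pred: 9+7-1=15
Step 2: prey: 36+7-16=27; pred: 15+10-3=22
Step 3: prey: 27+5-17=15; pred: 22+11-4=29
Step 4: prey: 15+3-13=5; pred: 29+8-5=32
Step 5: prey: 5+1-4=2; pred: 32+3-6=29
Step 6: prey: 2+0-1=1; pred: 29+1-5=25
Step 7: prey: 1+0-0=1; pred: 25+0-5=20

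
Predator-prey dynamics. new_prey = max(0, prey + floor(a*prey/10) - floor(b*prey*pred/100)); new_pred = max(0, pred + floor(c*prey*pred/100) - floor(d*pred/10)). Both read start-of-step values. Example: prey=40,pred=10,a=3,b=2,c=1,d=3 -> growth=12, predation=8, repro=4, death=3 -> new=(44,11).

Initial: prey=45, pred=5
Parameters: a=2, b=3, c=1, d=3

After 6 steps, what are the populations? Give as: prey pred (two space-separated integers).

Answer: 37 12

Derivation:
Step 1: prey: 45+9-6=48; pred: 5+2-1=6
Step 2: prey: 48+9-8=49; pred: 6+2-1=7
Step 3: prey: 49+9-10=48; pred: 7+3-2=8
Step 4: prey: 48+9-11=46; pred: 8+3-2=9
Step 5: prey: 46+9-12=43; pred: 9+4-2=11
Step 6: prey: 43+8-14=37; pred: 11+4-3=12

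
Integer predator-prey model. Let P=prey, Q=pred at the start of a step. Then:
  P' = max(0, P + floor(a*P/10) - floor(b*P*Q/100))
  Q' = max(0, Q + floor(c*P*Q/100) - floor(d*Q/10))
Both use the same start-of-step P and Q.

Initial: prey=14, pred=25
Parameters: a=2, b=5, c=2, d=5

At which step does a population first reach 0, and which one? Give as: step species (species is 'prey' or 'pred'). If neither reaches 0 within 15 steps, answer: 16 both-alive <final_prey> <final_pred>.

Step 1: prey: 14+2-17=0; pred: 25+7-12=20
First extinction: prey at step 1

Answer: 1 prey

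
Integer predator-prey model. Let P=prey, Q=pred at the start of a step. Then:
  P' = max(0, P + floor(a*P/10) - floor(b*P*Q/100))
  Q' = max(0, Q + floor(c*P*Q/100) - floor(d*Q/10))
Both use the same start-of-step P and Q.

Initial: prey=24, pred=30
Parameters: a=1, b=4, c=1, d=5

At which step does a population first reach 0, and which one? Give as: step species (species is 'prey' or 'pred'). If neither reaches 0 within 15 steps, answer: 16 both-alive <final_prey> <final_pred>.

Answer: 1 prey

Derivation:
Step 1: prey: 24+2-28=0; pred: 30+7-15=22
First extinction: prey at step 1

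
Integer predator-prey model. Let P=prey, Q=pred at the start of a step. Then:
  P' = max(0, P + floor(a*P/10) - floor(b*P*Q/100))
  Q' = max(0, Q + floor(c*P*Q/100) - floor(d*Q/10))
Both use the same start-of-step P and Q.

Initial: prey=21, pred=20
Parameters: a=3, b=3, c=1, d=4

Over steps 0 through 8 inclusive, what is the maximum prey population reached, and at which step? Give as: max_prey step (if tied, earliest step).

Answer: 22 8

Derivation:
Step 1: prey: 21+6-12=15; pred: 20+4-8=16
Step 2: prey: 15+4-7=12; pred: 16+2-6=12
Step 3: prey: 12+3-4=11; pred: 12+1-4=9
Step 4: prey: 11+3-2=12; pred: 9+0-3=6
Step 5: prey: 12+3-2=13; pred: 6+0-2=4
Step 6: prey: 13+3-1=15; pred: 4+0-1=3
Step 7: prey: 15+4-1=18; pred: 3+0-1=2
Step 8: prey: 18+5-1=22; pred: 2+0-0=2
Max prey = 22 at step 8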